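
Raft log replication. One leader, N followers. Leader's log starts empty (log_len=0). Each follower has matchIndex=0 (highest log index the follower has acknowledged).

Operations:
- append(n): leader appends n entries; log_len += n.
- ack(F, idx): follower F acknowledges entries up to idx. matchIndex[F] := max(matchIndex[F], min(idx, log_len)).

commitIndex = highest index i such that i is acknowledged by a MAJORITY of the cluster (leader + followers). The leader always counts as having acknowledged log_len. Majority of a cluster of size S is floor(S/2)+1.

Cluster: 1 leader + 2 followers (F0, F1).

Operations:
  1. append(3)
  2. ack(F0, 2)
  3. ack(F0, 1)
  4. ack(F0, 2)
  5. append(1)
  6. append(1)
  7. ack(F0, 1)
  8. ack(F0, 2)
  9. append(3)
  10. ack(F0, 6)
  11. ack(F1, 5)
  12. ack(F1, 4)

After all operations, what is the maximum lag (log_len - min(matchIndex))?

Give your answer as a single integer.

Answer: 3

Derivation:
Op 1: append 3 -> log_len=3
Op 2: F0 acks idx 2 -> match: F0=2 F1=0; commitIndex=2
Op 3: F0 acks idx 1 -> match: F0=2 F1=0; commitIndex=2
Op 4: F0 acks idx 2 -> match: F0=2 F1=0; commitIndex=2
Op 5: append 1 -> log_len=4
Op 6: append 1 -> log_len=5
Op 7: F0 acks idx 1 -> match: F0=2 F1=0; commitIndex=2
Op 8: F0 acks idx 2 -> match: F0=2 F1=0; commitIndex=2
Op 9: append 3 -> log_len=8
Op 10: F0 acks idx 6 -> match: F0=6 F1=0; commitIndex=6
Op 11: F1 acks idx 5 -> match: F0=6 F1=5; commitIndex=6
Op 12: F1 acks idx 4 -> match: F0=6 F1=5; commitIndex=6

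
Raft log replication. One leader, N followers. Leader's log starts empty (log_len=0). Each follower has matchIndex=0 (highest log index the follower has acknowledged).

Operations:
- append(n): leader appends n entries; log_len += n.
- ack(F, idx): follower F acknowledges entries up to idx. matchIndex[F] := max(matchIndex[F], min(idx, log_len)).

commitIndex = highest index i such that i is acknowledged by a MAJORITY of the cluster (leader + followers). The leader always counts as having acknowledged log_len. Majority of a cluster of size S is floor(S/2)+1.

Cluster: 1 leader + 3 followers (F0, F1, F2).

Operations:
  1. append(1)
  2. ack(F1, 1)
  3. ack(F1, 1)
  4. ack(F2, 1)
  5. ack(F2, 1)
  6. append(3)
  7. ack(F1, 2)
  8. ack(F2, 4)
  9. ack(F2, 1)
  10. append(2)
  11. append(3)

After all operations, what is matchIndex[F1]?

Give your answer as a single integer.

Answer: 2

Derivation:
Op 1: append 1 -> log_len=1
Op 2: F1 acks idx 1 -> match: F0=0 F1=1 F2=0; commitIndex=0
Op 3: F1 acks idx 1 -> match: F0=0 F1=1 F2=0; commitIndex=0
Op 4: F2 acks idx 1 -> match: F0=0 F1=1 F2=1; commitIndex=1
Op 5: F2 acks idx 1 -> match: F0=0 F1=1 F2=1; commitIndex=1
Op 6: append 3 -> log_len=4
Op 7: F1 acks idx 2 -> match: F0=0 F1=2 F2=1; commitIndex=1
Op 8: F2 acks idx 4 -> match: F0=0 F1=2 F2=4; commitIndex=2
Op 9: F2 acks idx 1 -> match: F0=0 F1=2 F2=4; commitIndex=2
Op 10: append 2 -> log_len=6
Op 11: append 3 -> log_len=9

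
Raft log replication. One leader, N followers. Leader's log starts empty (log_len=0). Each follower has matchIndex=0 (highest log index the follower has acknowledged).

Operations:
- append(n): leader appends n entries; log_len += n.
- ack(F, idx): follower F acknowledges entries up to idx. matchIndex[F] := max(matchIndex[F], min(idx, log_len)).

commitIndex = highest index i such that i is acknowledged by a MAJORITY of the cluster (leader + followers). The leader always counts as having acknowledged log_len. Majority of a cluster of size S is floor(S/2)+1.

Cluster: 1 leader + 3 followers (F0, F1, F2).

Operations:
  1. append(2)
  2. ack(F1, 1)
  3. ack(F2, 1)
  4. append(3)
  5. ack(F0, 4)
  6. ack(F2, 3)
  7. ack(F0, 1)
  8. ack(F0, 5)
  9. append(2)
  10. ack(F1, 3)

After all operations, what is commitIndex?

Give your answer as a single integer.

Answer: 3

Derivation:
Op 1: append 2 -> log_len=2
Op 2: F1 acks idx 1 -> match: F0=0 F1=1 F2=0; commitIndex=0
Op 3: F2 acks idx 1 -> match: F0=0 F1=1 F2=1; commitIndex=1
Op 4: append 3 -> log_len=5
Op 5: F0 acks idx 4 -> match: F0=4 F1=1 F2=1; commitIndex=1
Op 6: F2 acks idx 3 -> match: F0=4 F1=1 F2=3; commitIndex=3
Op 7: F0 acks idx 1 -> match: F0=4 F1=1 F2=3; commitIndex=3
Op 8: F0 acks idx 5 -> match: F0=5 F1=1 F2=3; commitIndex=3
Op 9: append 2 -> log_len=7
Op 10: F1 acks idx 3 -> match: F0=5 F1=3 F2=3; commitIndex=3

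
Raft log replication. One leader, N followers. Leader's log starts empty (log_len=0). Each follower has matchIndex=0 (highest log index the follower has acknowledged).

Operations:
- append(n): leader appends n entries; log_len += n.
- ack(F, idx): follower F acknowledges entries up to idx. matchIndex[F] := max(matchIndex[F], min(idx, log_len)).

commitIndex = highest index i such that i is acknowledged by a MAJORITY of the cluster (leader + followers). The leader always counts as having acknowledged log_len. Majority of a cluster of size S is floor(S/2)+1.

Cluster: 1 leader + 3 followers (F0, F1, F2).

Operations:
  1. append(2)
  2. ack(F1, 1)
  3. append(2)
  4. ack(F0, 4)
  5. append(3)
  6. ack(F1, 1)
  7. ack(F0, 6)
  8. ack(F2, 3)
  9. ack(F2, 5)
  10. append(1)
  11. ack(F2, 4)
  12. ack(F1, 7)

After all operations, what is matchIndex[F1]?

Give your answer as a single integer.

Answer: 7

Derivation:
Op 1: append 2 -> log_len=2
Op 2: F1 acks idx 1 -> match: F0=0 F1=1 F2=0; commitIndex=0
Op 3: append 2 -> log_len=4
Op 4: F0 acks idx 4 -> match: F0=4 F1=1 F2=0; commitIndex=1
Op 5: append 3 -> log_len=7
Op 6: F1 acks idx 1 -> match: F0=4 F1=1 F2=0; commitIndex=1
Op 7: F0 acks idx 6 -> match: F0=6 F1=1 F2=0; commitIndex=1
Op 8: F2 acks idx 3 -> match: F0=6 F1=1 F2=3; commitIndex=3
Op 9: F2 acks idx 5 -> match: F0=6 F1=1 F2=5; commitIndex=5
Op 10: append 1 -> log_len=8
Op 11: F2 acks idx 4 -> match: F0=6 F1=1 F2=5; commitIndex=5
Op 12: F1 acks idx 7 -> match: F0=6 F1=7 F2=5; commitIndex=6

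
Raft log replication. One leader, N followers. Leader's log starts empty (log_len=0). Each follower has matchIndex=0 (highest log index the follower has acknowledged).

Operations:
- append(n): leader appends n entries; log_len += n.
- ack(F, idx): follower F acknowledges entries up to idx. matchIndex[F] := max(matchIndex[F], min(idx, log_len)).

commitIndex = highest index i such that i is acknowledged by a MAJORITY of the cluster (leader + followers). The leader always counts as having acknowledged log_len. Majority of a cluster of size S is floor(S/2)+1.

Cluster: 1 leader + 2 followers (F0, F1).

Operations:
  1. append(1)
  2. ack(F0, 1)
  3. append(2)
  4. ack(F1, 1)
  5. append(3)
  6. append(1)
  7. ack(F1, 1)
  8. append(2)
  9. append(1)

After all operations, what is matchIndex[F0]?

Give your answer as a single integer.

Op 1: append 1 -> log_len=1
Op 2: F0 acks idx 1 -> match: F0=1 F1=0; commitIndex=1
Op 3: append 2 -> log_len=3
Op 4: F1 acks idx 1 -> match: F0=1 F1=1; commitIndex=1
Op 5: append 3 -> log_len=6
Op 6: append 1 -> log_len=7
Op 7: F1 acks idx 1 -> match: F0=1 F1=1; commitIndex=1
Op 8: append 2 -> log_len=9
Op 9: append 1 -> log_len=10

Answer: 1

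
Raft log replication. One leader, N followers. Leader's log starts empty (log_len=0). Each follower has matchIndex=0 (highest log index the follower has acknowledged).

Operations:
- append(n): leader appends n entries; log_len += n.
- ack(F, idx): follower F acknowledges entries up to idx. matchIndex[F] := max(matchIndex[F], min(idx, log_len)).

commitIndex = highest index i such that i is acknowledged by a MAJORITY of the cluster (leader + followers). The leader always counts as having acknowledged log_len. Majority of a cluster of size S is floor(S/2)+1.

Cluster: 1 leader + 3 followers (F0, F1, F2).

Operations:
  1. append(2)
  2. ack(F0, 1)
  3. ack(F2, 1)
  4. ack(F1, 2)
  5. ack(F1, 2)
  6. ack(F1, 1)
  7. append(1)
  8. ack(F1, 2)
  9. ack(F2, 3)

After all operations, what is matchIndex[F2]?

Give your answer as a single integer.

Op 1: append 2 -> log_len=2
Op 2: F0 acks idx 1 -> match: F0=1 F1=0 F2=0; commitIndex=0
Op 3: F2 acks idx 1 -> match: F0=1 F1=0 F2=1; commitIndex=1
Op 4: F1 acks idx 2 -> match: F0=1 F1=2 F2=1; commitIndex=1
Op 5: F1 acks idx 2 -> match: F0=1 F1=2 F2=1; commitIndex=1
Op 6: F1 acks idx 1 -> match: F0=1 F1=2 F2=1; commitIndex=1
Op 7: append 1 -> log_len=3
Op 8: F1 acks idx 2 -> match: F0=1 F1=2 F2=1; commitIndex=1
Op 9: F2 acks idx 3 -> match: F0=1 F1=2 F2=3; commitIndex=2

Answer: 3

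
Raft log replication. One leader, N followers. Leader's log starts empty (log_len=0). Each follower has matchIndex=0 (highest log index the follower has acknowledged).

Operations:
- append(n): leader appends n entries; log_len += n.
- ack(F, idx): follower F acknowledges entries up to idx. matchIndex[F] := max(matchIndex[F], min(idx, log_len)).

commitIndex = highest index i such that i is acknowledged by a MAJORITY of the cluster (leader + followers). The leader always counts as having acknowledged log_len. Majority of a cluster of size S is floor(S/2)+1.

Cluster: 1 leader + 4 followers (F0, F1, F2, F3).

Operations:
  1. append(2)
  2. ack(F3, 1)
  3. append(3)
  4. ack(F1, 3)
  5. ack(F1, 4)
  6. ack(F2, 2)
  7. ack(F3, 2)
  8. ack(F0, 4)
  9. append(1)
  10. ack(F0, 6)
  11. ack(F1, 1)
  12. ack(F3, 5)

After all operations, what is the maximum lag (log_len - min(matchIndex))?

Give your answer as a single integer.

Op 1: append 2 -> log_len=2
Op 2: F3 acks idx 1 -> match: F0=0 F1=0 F2=0 F3=1; commitIndex=0
Op 3: append 3 -> log_len=5
Op 4: F1 acks idx 3 -> match: F0=0 F1=3 F2=0 F3=1; commitIndex=1
Op 5: F1 acks idx 4 -> match: F0=0 F1=4 F2=0 F3=1; commitIndex=1
Op 6: F2 acks idx 2 -> match: F0=0 F1=4 F2=2 F3=1; commitIndex=2
Op 7: F3 acks idx 2 -> match: F0=0 F1=4 F2=2 F3=2; commitIndex=2
Op 8: F0 acks idx 4 -> match: F0=4 F1=4 F2=2 F3=2; commitIndex=4
Op 9: append 1 -> log_len=6
Op 10: F0 acks idx 6 -> match: F0=6 F1=4 F2=2 F3=2; commitIndex=4
Op 11: F1 acks idx 1 -> match: F0=6 F1=4 F2=2 F3=2; commitIndex=4
Op 12: F3 acks idx 5 -> match: F0=6 F1=4 F2=2 F3=5; commitIndex=5

Answer: 4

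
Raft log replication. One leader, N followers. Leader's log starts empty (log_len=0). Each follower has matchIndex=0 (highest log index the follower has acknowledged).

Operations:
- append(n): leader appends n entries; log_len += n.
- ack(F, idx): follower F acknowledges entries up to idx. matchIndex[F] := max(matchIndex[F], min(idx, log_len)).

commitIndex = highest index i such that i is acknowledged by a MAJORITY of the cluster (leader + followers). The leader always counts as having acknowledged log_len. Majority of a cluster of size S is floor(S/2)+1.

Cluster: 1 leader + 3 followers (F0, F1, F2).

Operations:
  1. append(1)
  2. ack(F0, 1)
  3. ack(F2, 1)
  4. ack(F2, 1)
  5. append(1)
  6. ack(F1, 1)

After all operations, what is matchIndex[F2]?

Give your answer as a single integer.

Answer: 1

Derivation:
Op 1: append 1 -> log_len=1
Op 2: F0 acks idx 1 -> match: F0=1 F1=0 F2=0; commitIndex=0
Op 3: F2 acks idx 1 -> match: F0=1 F1=0 F2=1; commitIndex=1
Op 4: F2 acks idx 1 -> match: F0=1 F1=0 F2=1; commitIndex=1
Op 5: append 1 -> log_len=2
Op 6: F1 acks idx 1 -> match: F0=1 F1=1 F2=1; commitIndex=1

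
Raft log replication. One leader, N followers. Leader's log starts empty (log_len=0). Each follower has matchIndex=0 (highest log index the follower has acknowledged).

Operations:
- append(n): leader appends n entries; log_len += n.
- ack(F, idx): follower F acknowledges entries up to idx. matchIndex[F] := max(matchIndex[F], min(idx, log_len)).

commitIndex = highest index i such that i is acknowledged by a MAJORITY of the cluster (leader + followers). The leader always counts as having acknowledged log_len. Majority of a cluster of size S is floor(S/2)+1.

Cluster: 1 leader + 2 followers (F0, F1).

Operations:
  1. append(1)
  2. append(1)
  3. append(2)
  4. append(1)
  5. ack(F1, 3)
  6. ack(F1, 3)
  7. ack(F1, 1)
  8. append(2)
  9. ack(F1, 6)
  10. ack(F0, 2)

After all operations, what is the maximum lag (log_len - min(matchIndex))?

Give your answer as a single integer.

Answer: 5

Derivation:
Op 1: append 1 -> log_len=1
Op 2: append 1 -> log_len=2
Op 3: append 2 -> log_len=4
Op 4: append 1 -> log_len=5
Op 5: F1 acks idx 3 -> match: F0=0 F1=3; commitIndex=3
Op 6: F1 acks idx 3 -> match: F0=0 F1=3; commitIndex=3
Op 7: F1 acks idx 1 -> match: F0=0 F1=3; commitIndex=3
Op 8: append 2 -> log_len=7
Op 9: F1 acks idx 6 -> match: F0=0 F1=6; commitIndex=6
Op 10: F0 acks idx 2 -> match: F0=2 F1=6; commitIndex=6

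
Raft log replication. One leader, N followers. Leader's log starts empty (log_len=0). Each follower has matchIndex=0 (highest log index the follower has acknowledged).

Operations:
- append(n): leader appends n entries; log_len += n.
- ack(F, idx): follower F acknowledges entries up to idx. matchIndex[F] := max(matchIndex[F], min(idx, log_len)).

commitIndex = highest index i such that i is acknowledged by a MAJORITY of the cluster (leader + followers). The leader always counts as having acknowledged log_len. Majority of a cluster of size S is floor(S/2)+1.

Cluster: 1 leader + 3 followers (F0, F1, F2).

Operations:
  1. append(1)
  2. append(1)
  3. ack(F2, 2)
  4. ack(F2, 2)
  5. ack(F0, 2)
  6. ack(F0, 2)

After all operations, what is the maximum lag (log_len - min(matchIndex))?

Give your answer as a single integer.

Op 1: append 1 -> log_len=1
Op 2: append 1 -> log_len=2
Op 3: F2 acks idx 2 -> match: F0=0 F1=0 F2=2; commitIndex=0
Op 4: F2 acks idx 2 -> match: F0=0 F1=0 F2=2; commitIndex=0
Op 5: F0 acks idx 2 -> match: F0=2 F1=0 F2=2; commitIndex=2
Op 6: F0 acks idx 2 -> match: F0=2 F1=0 F2=2; commitIndex=2

Answer: 2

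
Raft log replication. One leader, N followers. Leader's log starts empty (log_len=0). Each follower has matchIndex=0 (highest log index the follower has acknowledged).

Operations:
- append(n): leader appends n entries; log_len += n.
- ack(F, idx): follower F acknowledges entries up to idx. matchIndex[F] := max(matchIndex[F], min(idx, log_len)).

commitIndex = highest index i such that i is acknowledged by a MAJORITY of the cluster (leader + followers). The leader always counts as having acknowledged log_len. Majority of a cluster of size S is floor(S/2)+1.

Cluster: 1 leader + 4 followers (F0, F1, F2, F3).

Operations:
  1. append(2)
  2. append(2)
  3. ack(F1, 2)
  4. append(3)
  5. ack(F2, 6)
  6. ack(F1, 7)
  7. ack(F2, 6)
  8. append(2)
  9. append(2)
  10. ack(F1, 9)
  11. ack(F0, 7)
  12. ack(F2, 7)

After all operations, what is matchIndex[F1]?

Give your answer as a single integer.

Op 1: append 2 -> log_len=2
Op 2: append 2 -> log_len=4
Op 3: F1 acks idx 2 -> match: F0=0 F1=2 F2=0 F3=0; commitIndex=0
Op 4: append 3 -> log_len=7
Op 5: F2 acks idx 6 -> match: F0=0 F1=2 F2=6 F3=0; commitIndex=2
Op 6: F1 acks idx 7 -> match: F0=0 F1=7 F2=6 F3=0; commitIndex=6
Op 7: F2 acks idx 6 -> match: F0=0 F1=7 F2=6 F3=0; commitIndex=6
Op 8: append 2 -> log_len=9
Op 9: append 2 -> log_len=11
Op 10: F1 acks idx 9 -> match: F0=0 F1=9 F2=6 F3=0; commitIndex=6
Op 11: F0 acks idx 7 -> match: F0=7 F1=9 F2=6 F3=0; commitIndex=7
Op 12: F2 acks idx 7 -> match: F0=7 F1=9 F2=7 F3=0; commitIndex=7

Answer: 9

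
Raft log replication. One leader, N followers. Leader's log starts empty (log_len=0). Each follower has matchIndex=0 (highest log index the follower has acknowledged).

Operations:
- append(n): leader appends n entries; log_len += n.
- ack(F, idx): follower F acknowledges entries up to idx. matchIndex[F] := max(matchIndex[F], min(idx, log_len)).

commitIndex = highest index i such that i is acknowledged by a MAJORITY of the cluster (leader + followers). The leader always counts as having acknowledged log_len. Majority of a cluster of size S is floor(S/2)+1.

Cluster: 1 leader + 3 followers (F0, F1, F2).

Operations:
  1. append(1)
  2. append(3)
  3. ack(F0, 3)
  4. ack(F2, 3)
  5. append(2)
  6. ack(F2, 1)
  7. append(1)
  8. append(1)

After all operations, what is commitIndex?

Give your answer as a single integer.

Answer: 3

Derivation:
Op 1: append 1 -> log_len=1
Op 2: append 3 -> log_len=4
Op 3: F0 acks idx 3 -> match: F0=3 F1=0 F2=0; commitIndex=0
Op 4: F2 acks idx 3 -> match: F0=3 F1=0 F2=3; commitIndex=3
Op 5: append 2 -> log_len=6
Op 6: F2 acks idx 1 -> match: F0=3 F1=0 F2=3; commitIndex=3
Op 7: append 1 -> log_len=7
Op 8: append 1 -> log_len=8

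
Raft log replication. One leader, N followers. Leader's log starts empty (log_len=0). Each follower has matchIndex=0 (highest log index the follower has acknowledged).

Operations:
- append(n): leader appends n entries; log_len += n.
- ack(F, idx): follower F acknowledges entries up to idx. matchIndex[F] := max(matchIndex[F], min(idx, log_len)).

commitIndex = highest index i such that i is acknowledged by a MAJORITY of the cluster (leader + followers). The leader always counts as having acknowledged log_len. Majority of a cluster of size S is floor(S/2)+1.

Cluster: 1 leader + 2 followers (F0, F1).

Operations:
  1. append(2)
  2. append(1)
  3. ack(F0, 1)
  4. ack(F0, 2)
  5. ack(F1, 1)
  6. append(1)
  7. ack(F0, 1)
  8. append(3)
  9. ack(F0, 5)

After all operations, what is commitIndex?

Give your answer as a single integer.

Answer: 5

Derivation:
Op 1: append 2 -> log_len=2
Op 2: append 1 -> log_len=3
Op 3: F0 acks idx 1 -> match: F0=1 F1=0; commitIndex=1
Op 4: F0 acks idx 2 -> match: F0=2 F1=0; commitIndex=2
Op 5: F1 acks idx 1 -> match: F0=2 F1=1; commitIndex=2
Op 6: append 1 -> log_len=4
Op 7: F0 acks idx 1 -> match: F0=2 F1=1; commitIndex=2
Op 8: append 3 -> log_len=7
Op 9: F0 acks idx 5 -> match: F0=5 F1=1; commitIndex=5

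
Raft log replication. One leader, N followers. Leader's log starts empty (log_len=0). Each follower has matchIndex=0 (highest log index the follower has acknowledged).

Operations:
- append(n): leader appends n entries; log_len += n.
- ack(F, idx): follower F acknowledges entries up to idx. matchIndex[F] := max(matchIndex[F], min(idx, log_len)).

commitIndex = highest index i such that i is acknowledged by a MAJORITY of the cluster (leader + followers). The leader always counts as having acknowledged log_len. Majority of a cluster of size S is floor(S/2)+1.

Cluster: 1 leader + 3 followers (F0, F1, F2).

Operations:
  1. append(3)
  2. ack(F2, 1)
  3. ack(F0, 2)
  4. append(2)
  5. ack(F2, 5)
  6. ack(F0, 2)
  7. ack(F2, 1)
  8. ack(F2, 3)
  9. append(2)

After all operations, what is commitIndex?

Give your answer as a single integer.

Op 1: append 3 -> log_len=3
Op 2: F2 acks idx 1 -> match: F0=0 F1=0 F2=1; commitIndex=0
Op 3: F0 acks idx 2 -> match: F0=2 F1=0 F2=1; commitIndex=1
Op 4: append 2 -> log_len=5
Op 5: F2 acks idx 5 -> match: F0=2 F1=0 F2=5; commitIndex=2
Op 6: F0 acks idx 2 -> match: F0=2 F1=0 F2=5; commitIndex=2
Op 7: F2 acks idx 1 -> match: F0=2 F1=0 F2=5; commitIndex=2
Op 8: F2 acks idx 3 -> match: F0=2 F1=0 F2=5; commitIndex=2
Op 9: append 2 -> log_len=7

Answer: 2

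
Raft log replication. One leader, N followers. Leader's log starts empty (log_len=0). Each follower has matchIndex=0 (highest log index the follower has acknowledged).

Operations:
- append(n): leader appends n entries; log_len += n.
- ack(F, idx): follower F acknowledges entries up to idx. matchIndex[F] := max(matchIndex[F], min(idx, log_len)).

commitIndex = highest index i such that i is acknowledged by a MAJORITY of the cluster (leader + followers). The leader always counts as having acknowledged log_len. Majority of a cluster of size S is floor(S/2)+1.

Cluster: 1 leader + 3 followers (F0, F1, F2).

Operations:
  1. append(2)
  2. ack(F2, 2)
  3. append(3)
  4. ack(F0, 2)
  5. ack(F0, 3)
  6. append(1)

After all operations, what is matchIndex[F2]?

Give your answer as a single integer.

Answer: 2

Derivation:
Op 1: append 2 -> log_len=2
Op 2: F2 acks idx 2 -> match: F0=0 F1=0 F2=2; commitIndex=0
Op 3: append 3 -> log_len=5
Op 4: F0 acks idx 2 -> match: F0=2 F1=0 F2=2; commitIndex=2
Op 5: F0 acks idx 3 -> match: F0=3 F1=0 F2=2; commitIndex=2
Op 6: append 1 -> log_len=6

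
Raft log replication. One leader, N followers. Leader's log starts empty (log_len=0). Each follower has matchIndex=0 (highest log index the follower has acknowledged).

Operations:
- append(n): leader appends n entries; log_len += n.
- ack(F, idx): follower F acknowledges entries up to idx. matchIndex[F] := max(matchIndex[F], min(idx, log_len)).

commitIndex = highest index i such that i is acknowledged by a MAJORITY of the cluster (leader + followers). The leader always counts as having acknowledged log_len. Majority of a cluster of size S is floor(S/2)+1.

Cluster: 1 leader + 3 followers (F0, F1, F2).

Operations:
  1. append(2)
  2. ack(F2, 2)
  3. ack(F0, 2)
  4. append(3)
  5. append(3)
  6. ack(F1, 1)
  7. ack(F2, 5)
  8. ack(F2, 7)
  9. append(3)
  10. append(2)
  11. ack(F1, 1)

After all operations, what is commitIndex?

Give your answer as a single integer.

Op 1: append 2 -> log_len=2
Op 2: F2 acks idx 2 -> match: F0=0 F1=0 F2=2; commitIndex=0
Op 3: F0 acks idx 2 -> match: F0=2 F1=0 F2=2; commitIndex=2
Op 4: append 3 -> log_len=5
Op 5: append 3 -> log_len=8
Op 6: F1 acks idx 1 -> match: F0=2 F1=1 F2=2; commitIndex=2
Op 7: F2 acks idx 5 -> match: F0=2 F1=1 F2=5; commitIndex=2
Op 8: F2 acks idx 7 -> match: F0=2 F1=1 F2=7; commitIndex=2
Op 9: append 3 -> log_len=11
Op 10: append 2 -> log_len=13
Op 11: F1 acks idx 1 -> match: F0=2 F1=1 F2=7; commitIndex=2

Answer: 2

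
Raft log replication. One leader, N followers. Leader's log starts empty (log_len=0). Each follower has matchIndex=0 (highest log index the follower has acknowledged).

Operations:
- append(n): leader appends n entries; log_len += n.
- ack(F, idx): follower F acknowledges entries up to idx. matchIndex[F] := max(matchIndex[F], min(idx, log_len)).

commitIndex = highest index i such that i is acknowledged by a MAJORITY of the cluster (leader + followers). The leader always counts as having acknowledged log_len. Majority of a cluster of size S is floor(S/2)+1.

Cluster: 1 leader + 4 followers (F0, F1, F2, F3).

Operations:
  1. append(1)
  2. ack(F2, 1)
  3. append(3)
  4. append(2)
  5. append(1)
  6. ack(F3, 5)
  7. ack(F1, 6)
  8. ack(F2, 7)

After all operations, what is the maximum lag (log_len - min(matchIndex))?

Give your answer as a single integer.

Op 1: append 1 -> log_len=1
Op 2: F2 acks idx 1 -> match: F0=0 F1=0 F2=1 F3=0; commitIndex=0
Op 3: append 3 -> log_len=4
Op 4: append 2 -> log_len=6
Op 5: append 1 -> log_len=7
Op 6: F3 acks idx 5 -> match: F0=0 F1=0 F2=1 F3=5; commitIndex=1
Op 7: F1 acks idx 6 -> match: F0=0 F1=6 F2=1 F3=5; commitIndex=5
Op 8: F2 acks idx 7 -> match: F0=0 F1=6 F2=7 F3=5; commitIndex=6

Answer: 7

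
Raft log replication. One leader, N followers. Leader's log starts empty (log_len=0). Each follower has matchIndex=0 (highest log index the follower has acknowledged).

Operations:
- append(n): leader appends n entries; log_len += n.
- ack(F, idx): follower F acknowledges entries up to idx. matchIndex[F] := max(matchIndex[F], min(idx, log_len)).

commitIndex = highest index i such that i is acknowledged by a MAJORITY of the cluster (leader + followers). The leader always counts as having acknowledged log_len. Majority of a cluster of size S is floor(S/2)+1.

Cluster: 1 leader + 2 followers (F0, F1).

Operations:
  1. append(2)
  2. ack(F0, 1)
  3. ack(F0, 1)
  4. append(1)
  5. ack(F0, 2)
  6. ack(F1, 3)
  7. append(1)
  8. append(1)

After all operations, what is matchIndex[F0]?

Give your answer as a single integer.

Answer: 2

Derivation:
Op 1: append 2 -> log_len=2
Op 2: F0 acks idx 1 -> match: F0=1 F1=0; commitIndex=1
Op 3: F0 acks idx 1 -> match: F0=1 F1=0; commitIndex=1
Op 4: append 1 -> log_len=3
Op 5: F0 acks idx 2 -> match: F0=2 F1=0; commitIndex=2
Op 6: F1 acks idx 3 -> match: F0=2 F1=3; commitIndex=3
Op 7: append 1 -> log_len=4
Op 8: append 1 -> log_len=5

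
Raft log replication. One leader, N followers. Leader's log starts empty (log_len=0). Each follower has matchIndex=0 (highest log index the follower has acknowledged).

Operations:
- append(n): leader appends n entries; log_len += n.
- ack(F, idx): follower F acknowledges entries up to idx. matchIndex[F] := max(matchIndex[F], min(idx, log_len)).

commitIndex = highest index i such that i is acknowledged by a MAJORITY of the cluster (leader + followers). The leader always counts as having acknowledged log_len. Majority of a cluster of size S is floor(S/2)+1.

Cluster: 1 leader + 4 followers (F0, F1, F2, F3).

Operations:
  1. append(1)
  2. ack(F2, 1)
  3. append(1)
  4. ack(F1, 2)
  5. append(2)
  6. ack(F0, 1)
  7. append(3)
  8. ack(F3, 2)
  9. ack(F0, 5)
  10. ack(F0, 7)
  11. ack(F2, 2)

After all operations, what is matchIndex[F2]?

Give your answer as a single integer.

Answer: 2

Derivation:
Op 1: append 1 -> log_len=1
Op 2: F2 acks idx 1 -> match: F0=0 F1=0 F2=1 F3=0; commitIndex=0
Op 3: append 1 -> log_len=2
Op 4: F1 acks idx 2 -> match: F0=0 F1=2 F2=1 F3=0; commitIndex=1
Op 5: append 2 -> log_len=4
Op 6: F0 acks idx 1 -> match: F0=1 F1=2 F2=1 F3=0; commitIndex=1
Op 7: append 3 -> log_len=7
Op 8: F3 acks idx 2 -> match: F0=1 F1=2 F2=1 F3=2; commitIndex=2
Op 9: F0 acks idx 5 -> match: F0=5 F1=2 F2=1 F3=2; commitIndex=2
Op 10: F0 acks idx 7 -> match: F0=7 F1=2 F2=1 F3=2; commitIndex=2
Op 11: F2 acks idx 2 -> match: F0=7 F1=2 F2=2 F3=2; commitIndex=2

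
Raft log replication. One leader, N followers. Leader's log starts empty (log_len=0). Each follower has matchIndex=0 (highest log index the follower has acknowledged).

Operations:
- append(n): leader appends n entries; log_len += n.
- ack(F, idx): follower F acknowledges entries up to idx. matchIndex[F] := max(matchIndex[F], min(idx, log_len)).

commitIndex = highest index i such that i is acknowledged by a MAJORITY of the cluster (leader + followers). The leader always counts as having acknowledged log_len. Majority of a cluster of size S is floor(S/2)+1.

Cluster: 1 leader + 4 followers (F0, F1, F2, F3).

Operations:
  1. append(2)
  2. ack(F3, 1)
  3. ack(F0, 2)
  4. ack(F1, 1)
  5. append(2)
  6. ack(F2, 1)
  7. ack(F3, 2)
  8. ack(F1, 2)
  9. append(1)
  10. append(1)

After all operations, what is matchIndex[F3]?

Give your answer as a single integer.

Op 1: append 2 -> log_len=2
Op 2: F3 acks idx 1 -> match: F0=0 F1=0 F2=0 F3=1; commitIndex=0
Op 3: F0 acks idx 2 -> match: F0=2 F1=0 F2=0 F3=1; commitIndex=1
Op 4: F1 acks idx 1 -> match: F0=2 F1=1 F2=0 F3=1; commitIndex=1
Op 5: append 2 -> log_len=4
Op 6: F2 acks idx 1 -> match: F0=2 F1=1 F2=1 F3=1; commitIndex=1
Op 7: F3 acks idx 2 -> match: F0=2 F1=1 F2=1 F3=2; commitIndex=2
Op 8: F1 acks idx 2 -> match: F0=2 F1=2 F2=1 F3=2; commitIndex=2
Op 9: append 1 -> log_len=5
Op 10: append 1 -> log_len=6

Answer: 2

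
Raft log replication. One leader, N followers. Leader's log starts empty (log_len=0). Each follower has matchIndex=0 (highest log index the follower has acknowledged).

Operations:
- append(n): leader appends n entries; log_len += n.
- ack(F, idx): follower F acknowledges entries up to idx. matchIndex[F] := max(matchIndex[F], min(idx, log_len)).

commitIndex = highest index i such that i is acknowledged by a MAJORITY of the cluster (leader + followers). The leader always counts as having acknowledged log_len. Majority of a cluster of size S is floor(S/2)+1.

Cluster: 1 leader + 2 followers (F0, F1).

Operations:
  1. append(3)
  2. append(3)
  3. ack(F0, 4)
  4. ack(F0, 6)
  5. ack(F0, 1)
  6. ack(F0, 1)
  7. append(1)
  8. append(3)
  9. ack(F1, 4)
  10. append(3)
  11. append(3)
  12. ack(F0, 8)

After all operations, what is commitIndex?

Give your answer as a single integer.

Answer: 8

Derivation:
Op 1: append 3 -> log_len=3
Op 2: append 3 -> log_len=6
Op 3: F0 acks idx 4 -> match: F0=4 F1=0; commitIndex=4
Op 4: F0 acks idx 6 -> match: F0=6 F1=0; commitIndex=6
Op 5: F0 acks idx 1 -> match: F0=6 F1=0; commitIndex=6
Op 6: F0 acks idx 1 -> match: F0=6 F1=0; commitIndex=6
Op 7: append 1 -> log_len=7
Op 8: append 3 -> log_len=10
Op 9: F1 acks idx 4 -> match: F0=6 F1=4; commitIndex=6
Op 10: append 3 -> log_len=13
Op 11: append 3 -> log_len=16
Op 12: F0 acks idx 8 -> match: F0=8 F1=4; commitIndex=8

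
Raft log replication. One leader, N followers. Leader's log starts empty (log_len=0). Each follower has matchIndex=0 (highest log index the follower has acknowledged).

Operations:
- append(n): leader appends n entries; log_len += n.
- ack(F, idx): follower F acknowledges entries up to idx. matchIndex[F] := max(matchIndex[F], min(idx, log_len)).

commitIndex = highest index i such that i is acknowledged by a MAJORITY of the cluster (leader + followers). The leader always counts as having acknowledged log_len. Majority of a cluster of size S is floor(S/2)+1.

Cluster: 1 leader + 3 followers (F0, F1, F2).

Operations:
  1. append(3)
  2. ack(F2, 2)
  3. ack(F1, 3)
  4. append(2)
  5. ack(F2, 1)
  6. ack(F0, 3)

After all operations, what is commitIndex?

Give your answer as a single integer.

Op 1: append 3 -> log_len=3
Op 2: F2 acks idx 2 -> match: F0=0 F1=0 F2=2; commitIndex=0
Op 3: F1 acks idx 3 -> match: F0=0 F1=3 F2=2; commitIndex=2
Op 4: append 2 -> log_len=5
Op 5: F2 acks idx 1 -> match: F0=0 F1=3 F2=2; commitIndex=2
Op 6: F0 acks idx 3 -> match: F0=3 F1=3 F2=2; commitIndex=3

Answer: 3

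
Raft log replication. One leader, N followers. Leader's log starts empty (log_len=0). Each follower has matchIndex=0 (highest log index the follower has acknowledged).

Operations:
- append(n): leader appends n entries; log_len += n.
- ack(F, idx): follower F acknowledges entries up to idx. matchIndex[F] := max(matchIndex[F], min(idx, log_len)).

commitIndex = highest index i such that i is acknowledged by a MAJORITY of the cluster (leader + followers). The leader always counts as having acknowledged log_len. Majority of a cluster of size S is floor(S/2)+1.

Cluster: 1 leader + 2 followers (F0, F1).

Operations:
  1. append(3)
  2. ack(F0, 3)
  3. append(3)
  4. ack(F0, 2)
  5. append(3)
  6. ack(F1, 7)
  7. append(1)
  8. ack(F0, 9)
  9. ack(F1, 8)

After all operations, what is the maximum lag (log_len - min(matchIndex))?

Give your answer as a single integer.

Op 1: append 3 -> log_len=3
Op 2: F0 acks idx 3 -> match: F0=3 F1=0; commitIndex=3
Op 3: append 3 -> log_len=6
Op 4: F0 acks idx 2 -> match: F0=3 F1=0; commitIndex=3
Op 5: append 3 -> log_len=9
Op 6: F1 acks idx 7 -> match: F0=3 F1=7; commitIndex=7
Op 7: append 1 -> log_len=10
Op 8: F0 acks idx 9 -> match: F0=9 F1=7; commitIndex=9
Op 9: F1 acks idx 8 -> match: F0=9 F1=8; commitIndex=9

Answer: 2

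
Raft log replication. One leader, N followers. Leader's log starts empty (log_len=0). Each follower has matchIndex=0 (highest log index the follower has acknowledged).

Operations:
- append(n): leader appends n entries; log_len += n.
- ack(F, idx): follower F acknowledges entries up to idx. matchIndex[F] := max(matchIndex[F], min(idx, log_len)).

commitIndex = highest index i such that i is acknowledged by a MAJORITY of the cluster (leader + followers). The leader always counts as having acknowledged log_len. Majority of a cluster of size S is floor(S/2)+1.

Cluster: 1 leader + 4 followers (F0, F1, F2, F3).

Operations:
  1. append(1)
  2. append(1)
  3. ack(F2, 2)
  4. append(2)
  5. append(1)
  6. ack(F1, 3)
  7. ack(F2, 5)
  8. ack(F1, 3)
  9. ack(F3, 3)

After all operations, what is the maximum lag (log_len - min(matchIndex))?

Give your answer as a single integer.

Answer: 5

Derivation:
Op 1: append 1 -> log_len=1
Op 2: append 1 -> log_len=2
Op 3: F2 acks idx 2 -> match: F0=0 F1=0 F2=2 F3=0; commitIndex=0
Op 4: append 2 -> log_len=4
Op 5: append 1 -> log_len=5
Op 6: F1 acks idx 3 -> match: F0=0 F1=3 F2=2 F3=0; commitIndex=2
Op 7: F2 acks idx 5 -> match: F0=0 F1=3 F2=5 F3=0; commitIndex=3
Op 8: F1 acks idx 3 -> match: F0=0 F1=3 F2=5 F3=0; commitIndex=3
Op 9: F3 acks idx 3 -> match: F0=0 F1=3 F2=5 F3=3; commitIndex=3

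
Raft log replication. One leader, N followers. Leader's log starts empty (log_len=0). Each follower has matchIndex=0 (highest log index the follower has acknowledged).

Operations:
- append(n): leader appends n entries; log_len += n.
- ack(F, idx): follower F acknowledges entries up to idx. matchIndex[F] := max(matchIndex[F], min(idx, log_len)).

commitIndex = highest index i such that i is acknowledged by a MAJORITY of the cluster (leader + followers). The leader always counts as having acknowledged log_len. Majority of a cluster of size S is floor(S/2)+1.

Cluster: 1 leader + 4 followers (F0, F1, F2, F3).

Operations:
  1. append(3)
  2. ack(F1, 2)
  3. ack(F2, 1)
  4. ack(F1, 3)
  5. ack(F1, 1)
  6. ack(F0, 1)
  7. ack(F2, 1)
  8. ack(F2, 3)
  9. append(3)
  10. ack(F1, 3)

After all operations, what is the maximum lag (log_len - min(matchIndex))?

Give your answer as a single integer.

Answer: 6

Derivation:
Op 1: append 3 -> log_len=3
Op 2: F1 acks idx 2 -> match: F0=0 F1=2 F2=0 F3=0; commitIndex=0
Op 3: F2 acks idx 1 -> match: F0=0 F1=2 F2=1 F3=0; commitIndex=1
Op 4: F1 acks idx 3 -> match: F0=0 F1=3 F2=1 F3=0; commitIndex=1
Op 5: F1 acks idx 1 -> match: F0=0 F1=3 F2=1 F3=0; commitIndex=1
Op 6: F0 acks idx 1 -> match: F0=1 F1=3 F2=1 F3=0; commitIndex=1
Op 7: F2 acks idx 1 -> match: F0=1 F1=3 F2=1 F3=0; commitIndex=1
Op 8: F2 acks idx 3 -> match: F0=1 F1=3 F2=3 F3=0; commitIndex=3
Op 9: append 3 -> log_len=6
Op 10: F1 acks idx 3 -> match: F0=1 F1=3 F2=3 F3=0; commitIndex=3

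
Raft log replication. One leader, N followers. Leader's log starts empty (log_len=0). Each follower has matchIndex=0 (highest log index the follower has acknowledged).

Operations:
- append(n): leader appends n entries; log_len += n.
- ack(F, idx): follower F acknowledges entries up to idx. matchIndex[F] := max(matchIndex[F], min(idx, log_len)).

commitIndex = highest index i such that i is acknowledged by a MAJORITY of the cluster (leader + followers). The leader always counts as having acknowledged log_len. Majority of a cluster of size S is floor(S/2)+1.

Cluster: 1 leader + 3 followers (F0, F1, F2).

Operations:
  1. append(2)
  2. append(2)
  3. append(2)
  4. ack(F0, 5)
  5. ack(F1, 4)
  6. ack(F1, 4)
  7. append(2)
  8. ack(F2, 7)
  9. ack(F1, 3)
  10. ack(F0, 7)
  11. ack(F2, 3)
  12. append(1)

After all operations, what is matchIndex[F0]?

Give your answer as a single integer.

Answer: 7

Derivation:
Op 1: append 2 -> log_len=2
Op 2: append 2 -> log_len=4
Op 3: append 2 -> log_len=6
Op 4: F0 acks idx 5 -> match: F0=5 F1=0 F2=0; commitIndex=0
Op 5: F1 acks idx 4 -> match: F0=5 F1=4 F2=0; commitIndex=4
Op 6: F1 acks idx 4 -> match: F0=5 F1=4 F2=0; commitIndex=4
Op 7: append 2 -> log_len=8
Op 8: F2 acks idx 7 -> match: F0=5 F1=4 F2=7; commitIndex=5
Op 9: F1 acks idx 3 -> match: F0=5 F1=4 F2=7; commitIndex=5
Op 10: F0 acks idx 7 -> match: F0=7 F1=4 F2=7; commitIndex=7
Op 11: F2 acks idx 3 -> match: F0=7 F1=4 F2=7; commitIndex=7
Op 12: append 1 -> log_len=9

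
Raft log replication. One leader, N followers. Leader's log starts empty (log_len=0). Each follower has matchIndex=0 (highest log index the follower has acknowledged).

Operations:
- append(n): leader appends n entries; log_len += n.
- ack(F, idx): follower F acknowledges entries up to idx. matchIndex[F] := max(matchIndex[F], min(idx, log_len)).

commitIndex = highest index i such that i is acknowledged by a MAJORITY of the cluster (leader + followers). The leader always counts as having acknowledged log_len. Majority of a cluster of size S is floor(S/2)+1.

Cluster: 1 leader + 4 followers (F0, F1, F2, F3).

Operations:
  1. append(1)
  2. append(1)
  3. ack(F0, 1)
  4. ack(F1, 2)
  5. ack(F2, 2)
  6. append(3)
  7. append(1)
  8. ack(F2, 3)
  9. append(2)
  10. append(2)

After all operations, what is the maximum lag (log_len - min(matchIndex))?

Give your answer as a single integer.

Answer: 10

Derivation:
Op 1: append 1 -> log_len=1
Op 2: append 1 -> log_len=2
Op 3: F0 acks idx 1 -> match: F0=1 F1=0 F2=0 F3=0; commitIndex=0
Op 4: F1 acks idx 2 -> match: F0=1 F1=2 F2=0 F3=0; commitIndex=1
Op 5: F2 acks idx 2 -> match: F0=1 F1=2 F2=2 F3=0; commitIndex=2
Op 6: append 3 -> log_len=5
Op 7: append 1 -> log_len=6
Op 8: F2 acks idx 3 -> match: F0=1 F1=2 F2=3 F3=0; commitIndex=2
Op 9: append 2 -> log_len=8
Op 10: append 2 -> log_len=10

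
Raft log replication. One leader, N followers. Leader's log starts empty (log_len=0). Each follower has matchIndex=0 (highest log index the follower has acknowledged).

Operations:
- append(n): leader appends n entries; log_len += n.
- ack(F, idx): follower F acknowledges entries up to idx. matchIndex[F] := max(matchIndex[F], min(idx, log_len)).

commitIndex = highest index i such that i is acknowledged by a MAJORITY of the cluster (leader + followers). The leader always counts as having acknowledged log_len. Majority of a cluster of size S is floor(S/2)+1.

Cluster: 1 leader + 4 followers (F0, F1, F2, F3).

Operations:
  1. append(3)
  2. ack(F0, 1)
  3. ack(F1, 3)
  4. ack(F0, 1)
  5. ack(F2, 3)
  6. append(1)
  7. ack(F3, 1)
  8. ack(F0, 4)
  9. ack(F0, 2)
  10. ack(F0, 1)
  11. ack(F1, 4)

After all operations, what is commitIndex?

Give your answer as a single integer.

Op 1: append 3 -> log_len=3
Op 2: F0 acks idx 1 -> match: F0=1 F1=0 F2=0 F3=0; commitIndex=0
Op 3: F1 acks idx 3 -> match: F0=1 F1=3 F2=0 F3=0; commitIndex=1
Op 4: F0 acks idx 1 -> match: F0=1 F1=3 F2=0 F3=0; commitIndex=1
Op 5: F2 acks idx 3 -> match: F0=1 F1=3 F2=3 F3=0; commitIndex=3
Op 6: append 1 -> log_len=4
Op 7: F3 acks idx 1 -> match: F0=1 F1=3 F2=3 F3=1; commitIndex=3
Op 8: F0 acks idx 4 -> match: F0=4 F1=3 F2=3 F3=1; commitIndex=3
Op 9: F0 acks idx 2 -> match: F0=4 F1=3 F2=3 F3=1; commitIndex=3
Op 10: F0 acks idx 1 -> match: F0=4 F1=3 F2=3 F3=1; commitIndex=3
Op 11: F1 acks idx 4 -> match: F0=4 F1=4 F2=3 F3=1; commitIndex=4

Answer: 4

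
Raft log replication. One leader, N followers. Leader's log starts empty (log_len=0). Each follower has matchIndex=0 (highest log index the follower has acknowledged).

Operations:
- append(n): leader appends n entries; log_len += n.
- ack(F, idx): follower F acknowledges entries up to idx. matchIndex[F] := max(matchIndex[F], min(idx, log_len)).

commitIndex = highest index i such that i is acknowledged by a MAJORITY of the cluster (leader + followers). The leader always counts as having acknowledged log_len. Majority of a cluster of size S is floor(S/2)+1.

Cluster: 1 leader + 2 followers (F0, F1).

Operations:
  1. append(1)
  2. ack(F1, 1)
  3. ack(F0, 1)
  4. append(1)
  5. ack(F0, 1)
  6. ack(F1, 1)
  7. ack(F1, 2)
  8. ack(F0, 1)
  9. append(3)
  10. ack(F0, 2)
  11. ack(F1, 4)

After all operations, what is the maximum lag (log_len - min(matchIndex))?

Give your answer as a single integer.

Op 1: append 1 -> log_len=1
Op 2: F1 acks idx 1 -> match: F0=0 F1=1; commitIndex=1
Op 3: F0 acks idx 1 -> match: F0=1 F1=1; commitIndex=1
Op 4: append 1 -> log_len=2
Op 5: F0 acks idx 1 -> match: F0=1 F1=1; commitIndex=1
Op 6: F1 acks idx 1 -> match: F0=1 F1=1; commitIndex=1
Op 7: F1 acks idx 2 -> match: F0=1 F1=2; commitIndex=2
Op 8: F0 acks idx 1 -> match: F0=1 F1=2; commitIndex=2
Op 9: append 3 -> log_len=5
Op 10: F0 acks idx 2 -> match: F0=2 F1=2; commitIndex=2
Op 11: F1 acks idx 4 -> match: F0=2 F1=4; commitIndex=4

Answer: 3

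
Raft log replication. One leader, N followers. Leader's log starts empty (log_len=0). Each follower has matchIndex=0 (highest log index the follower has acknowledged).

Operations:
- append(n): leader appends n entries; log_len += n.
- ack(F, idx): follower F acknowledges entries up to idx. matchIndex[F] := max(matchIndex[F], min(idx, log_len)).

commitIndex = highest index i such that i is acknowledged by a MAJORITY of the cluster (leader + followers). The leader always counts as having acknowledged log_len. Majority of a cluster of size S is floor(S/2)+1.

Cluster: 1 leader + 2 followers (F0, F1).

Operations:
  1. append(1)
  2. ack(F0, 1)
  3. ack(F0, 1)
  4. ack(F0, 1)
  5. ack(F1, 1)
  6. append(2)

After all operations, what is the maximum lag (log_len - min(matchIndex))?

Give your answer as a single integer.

Answer: 2

Derivation:
Op 1: append 1 -> log_len=1
Op 2: F0 acks idx 1 -> match: F0=1 F1=0; commitIndex=1
Op 3: F0 acks idx 1 -> match: F0=1 F1=0; commitIndex=1
Op 4: F0 acks idx 1 -> match: F0=1 F1=0; commitIndex=1
Op 5: F1 acks idx 1 -> match: F0=1 F1=1; commitIndex=1
Op 6: append 2 -> log_len=3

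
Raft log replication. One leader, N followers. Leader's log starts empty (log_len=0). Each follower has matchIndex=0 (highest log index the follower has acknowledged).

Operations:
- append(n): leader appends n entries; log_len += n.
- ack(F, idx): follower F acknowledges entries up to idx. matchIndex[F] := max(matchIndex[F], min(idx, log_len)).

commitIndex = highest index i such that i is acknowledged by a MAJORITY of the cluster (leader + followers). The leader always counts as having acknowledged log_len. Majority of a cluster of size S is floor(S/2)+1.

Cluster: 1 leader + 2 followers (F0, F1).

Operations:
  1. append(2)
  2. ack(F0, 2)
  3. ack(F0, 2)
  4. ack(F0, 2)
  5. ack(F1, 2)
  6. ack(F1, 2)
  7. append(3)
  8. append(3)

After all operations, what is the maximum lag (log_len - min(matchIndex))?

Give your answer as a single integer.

Answer: 6

Derivation:
Op 1: append 2 -> log_len=2
Op 2: F0 acks idx 2 -> match: F0=2 F1=0; commitIndex=2
Op 3: F0 acks idx 2 -> match: F0=2 F1=0; commitIndex=2
Op 4: F0 acks idx 2 -> match: F0=2 F1=0; commitIndex=2
Op 5: F1 acks idx 2 -> match: F0=2 F1=2; commitIndex=2
Op 6: F1 acks idx 2 -> match: F0=2 F1=2; commitIndex=2
Op 7: append 3 -> log_len=5
Op 8: append 3 -> log_len=8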